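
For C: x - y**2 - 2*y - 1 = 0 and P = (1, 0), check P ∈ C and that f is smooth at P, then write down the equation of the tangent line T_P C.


Tangent line at P: x - 2*y - 1 = 0.

Step 1: f(1, 0) = 0, so P lies on C.
Step 2: partial derivatives
  f_x(x, y) = 1, f_y(x, y) = -2*y - 2.
  f_x(P) = 1, f_y(P) = -2 (gradient nonzero, so P is smooth).
Step 3: tangent line at P: 1·(x − 1) + -2·(y − 0) = 0.
Expanding: x - 2*y - 1 = 0.


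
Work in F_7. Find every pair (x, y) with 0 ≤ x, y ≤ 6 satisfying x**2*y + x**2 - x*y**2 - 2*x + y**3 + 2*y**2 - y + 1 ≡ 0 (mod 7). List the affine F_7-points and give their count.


Affine F_7-points: {(1, 0), (1, 6), (2, 4), (3, 4), (4, 3)}; count = 5.

For each of the 49 pairs (x, y) ∈ F_7², evaluate f(x, y) mod 7. Record the zeros.
  x = 0: [0↦1, 1↦3, 2↦1, 3↦1, 4↦2, 5↦3, 6↦3]  zeros at y ∈ ∅
  x = 1: [0↦0, 1↦2, 2↦5, 3↦1, 4↦3, 5↦3, 6↦0]  zeros at y ∈ {0, 6}
  x = 2: [0↦1, 1↦5, 2↦1, 3↦2, 4↦0, 5↦1, 6↦4]  zeros at y ∈ {4}
  x = 3: [0↦4, 1↦5, 2↦3, 3↦4, 4↦0, 5↦4, 6↦1]  zeros at y ∈ {4}
  x = 4: [0↦2, 1↦2, 2↦4, 3↦0, 4↦3, 5↦5, 6↦5]  zeros at y ∈ {3}
  x = 5: [0↦2, 1↦3, 2↦4, 3↦4, 4↦2, 5↦4, 6↦2]  zeros at y ∈ ∅
  x = 6: [0↦4, 1↦1, 2↦3, 3↦2, 4↦4, 5↦1, 6↦6]  zeros at y ∈ ∅
Collecting zeros: affine points = {(1, 0), (1, 6), (2, 4), (3, 4), (4, 3)}.
Total count |C(F_7)_aff| = 5.


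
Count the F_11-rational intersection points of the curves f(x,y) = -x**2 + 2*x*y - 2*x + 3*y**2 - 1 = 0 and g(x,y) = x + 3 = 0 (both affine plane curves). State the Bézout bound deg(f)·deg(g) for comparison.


Common zeros: ∅; count = 0; Bézout bound = 2.

deg(f) = 2, deg(g) = 1, so Bézout bound = 2.
Scan x ∈ F_11. For each x, list the y ∈ F_11 with f(x, y) ≡ 0 and those with g(x, y) ≡ 0 (mod 11); the common zeros in that column are the intersection.
  x = 0: f ≡ 0 at y ∈ {2, 9}; g ≡ 0 at y ∈ ∅; common: ∅.
  x = 1: f ≡ 0 at y ∈ ∅; g ≡ 0 at y ∈ ∅; common: ∅.
  x = 2: f ≡ 0 at y ∈ {2, 4}; g ≡ 0 at y ∈ ∅; common: ∅.
  x = 3: f ≡ 0 at y ∈ ∅; g ≡ 0 at y ∈ ∅; common: ∅.
  x = 4: f ≡ 0 at y ∈ {4, 8}; g ≡ 0 at y ∈ ∅; common: ∅.
  x = 5: f ≡ 0 at y ∈ {6, 9}; g ≡ 0 at y ∈ ∅; common: ∅.
  x = 6: f ≡ 0 at y ∈ ∅; g ≡ 0 at y ∈ ∅; common: ∅.
  x = 7: f ≡ 0 at y ∈ ∅; g ≡ 0 at y ∈ ∅; common: ∅.
  x = 8: f ≡ 0 at y ∈ ∅; g ≡ 0 at y ∈ {0, 1, 2, 3, 4, 5, 6, 7, 8, 9, 10}; common: ∅.
  x = 9: f ≡ 0 at y ∈ ∅; g ≡ 0 at y ∈ ∅; common: ∅.
  x = 10: f ≡ 0 at y ∈ {0, 8}; g ≡ 0 at y ∈ ∅; common: ∅.
Collecting: common zeros = ∅, so the count is 0.
Comparison with the Bézout bound: 0 ≤ 2 = deg(f)·deg(g), as expected for curves with no common component (the affine F_11-count falls short of the bound because intersections may lie at infinity, over extension fields, or carry multiplicity).


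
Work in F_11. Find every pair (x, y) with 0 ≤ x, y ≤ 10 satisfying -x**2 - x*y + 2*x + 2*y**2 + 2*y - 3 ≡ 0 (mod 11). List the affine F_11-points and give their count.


Affine F_11-points: {(3, 2), (3, 4), (4, 0), (4, 1), (6, 4), (6, 9), (8, 1), (8, 2), (9, 0), (9, 9)}; count = 10.

For each of the 121 pairs (x, y) ∈ F_11², evaluate f(x, y) mod 11. Record the zeros.
  x = 0: [0↦8, 1↦1, 2↦9, 3↦10, 4↦4, 5↦2, 6↦4, 7↦10, 8↦9, 9↦1, 10↦8]  zeros at y ∈ ∅
  x = 1: [0↦9, 1↦1, 2↦8, 3↦8, 4↦1, 5↦9, 6↦10, 7↦4, 8↦2, 9↦4, 10↦10]  zeros at y ∈ ∅
  x = 2: [0↦8, 1↦10, 2↦5, 3↦4, 4↦7, 5↦3, 6↦3, 7↦7, 8↦4, 9↦5, 10↦10]  zeros at y ∈ ∅
  x = 3: [0↦5, 1↦6, 2↦0, 3↦9, 4↦0, 5↦6, 6↦5, 7↦8, 8↦4, 9↦4, 10↦8]  zeros at y ∈ {2, 4}
  x = 4: [0↦0, 1↦0, 2↦4, 3↦1, 4↦2, 5↦7, 6↦5, 7↦7, 8↦2, 9↦1, 10↦4]  zeros at y ∈ {0, 1}
  x = 5: [0↦4, 1↦3, 2↦6, 3↦2, 4↦2, 5↦6, 6↦3, 7↦4, 8↦9, 9↦7, 10↦9]  zeros at y ∈ ∅
  x = 6: [0↦6, 1↦4, 2↦6, 3↦1, 4↦0, 5↦3, 6↦10, 7↦10, 8↦3, 9↦0, 10↦1]  zeros at y ∈ {4, 9}
  x = 7: [0↦6, 1↦3, 2↦4, 3↦9, 4↦7, 5↦9, 6↦4, 7↦3, 8↦6, 9↦2, 10↦2]  zeros at y ∈ ∅
  x = 8: [0↦4, 1↦0, 2↦0, 3↦4, 4↦1, 5↦2, 6↦7, 7↦5, 8↦7, 9↦2, 10↦1]  zeros at y ∈ {1, 2}
  x = 9: [0↦0, 1↦6, 2↦5, 3↦8, 4↦4, 5↦4, 6↦8, 7↦5, 8↦6, 9↦0, 10↦9]  zeros at y ∈ {0, 9}
  x = 10: [0↦5, 1↦10, 2↦8, 3↦10, 4↦5, 5↦4, 6↦7, 7↦3, 8↦3, 9↦7, 10↦4]  zeros at y ∈ ∅
Collecting zeros: affine points = {(3, 2), (3, 4), (4, 0), (4, 1), (6, 4), (6, 9), (8, 1), (8, 2), (9, 0), (9, 9)}.
Total count |C(F_11)_aff| = 10.


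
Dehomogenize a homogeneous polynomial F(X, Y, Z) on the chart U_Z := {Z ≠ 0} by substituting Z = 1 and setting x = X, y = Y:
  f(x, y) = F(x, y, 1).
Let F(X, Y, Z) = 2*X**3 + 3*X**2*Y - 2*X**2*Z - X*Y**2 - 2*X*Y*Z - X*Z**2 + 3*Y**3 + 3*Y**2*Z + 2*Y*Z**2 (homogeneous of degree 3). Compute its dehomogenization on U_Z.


f(x, y) = 2*x**3 + 3*x**2*y - 2*x**2 - x*y**2 - 2*x*y - x + 3*y**3 + 3*y**2 + 2*y

On U_Z we set Z = 1. Each monomial c·X^i·Y^j·Z^k in F becomes c·x^i·y^j·1^k = c·x^i·y^j.
Substituting Z = 1: F(X, Y, 1) = 2*x**3 + 3*x**2*y - 2*x**2 - x*y**2 - 2*x*y - x + 3*y**3 + 3*y**2 + 2*y.
Note: deg(f) ≤ deg(F) = 3; strict inequality happens when F is divisible by Z (lost terms).


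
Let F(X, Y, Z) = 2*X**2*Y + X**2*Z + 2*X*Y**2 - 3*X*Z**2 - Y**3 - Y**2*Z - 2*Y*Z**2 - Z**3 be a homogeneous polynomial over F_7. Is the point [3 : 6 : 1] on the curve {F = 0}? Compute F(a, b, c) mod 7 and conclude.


F(3,6,1) ≡ 3 (mod 7); P is NOT on the curve.

Evaluate F(3, 6, 1) term-by-term (mod 7).
  2*X**2*Y ↦ 2·9·6·1 = 108
  X**2*Z ↦ 1·9·1·1 = 9
  2*X*Y**2 ↦ 2·3·36·1 = 216
  -3*X*Z**2 ↦ -3·3·1·1 = -9
  -Y**3 ↦ -1·1·216·1 = -216
  -Y**2*Z ↦ -1·1·36·1 = -36
  -2*Y*Z**2 ↦ -2·1·6·1 = -12
  -Z**3 ↦ -1·1·1·1 = -1
Sum: F(3, 6, 1) = (108) + (9) + (216) + (-9) + (-216) + (-36) + (-12) + (-1) = 59.
Reducing mod 7: 59 ≡ 3 (mod 7).
Since F(a, b, c) ≡ 3 ≠ 0 (mod 7), P does NOT lie on the curve.


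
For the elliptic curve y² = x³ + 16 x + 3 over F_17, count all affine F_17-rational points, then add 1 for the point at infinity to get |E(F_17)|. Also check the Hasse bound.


Affine points = {(2, 3), (2, 14), (5, 2), (5, 15), (6, 3), (6, 14), (7, 4), (7, 13), (9, 3), (9, 14), (12, 6), (12, 11), (14, 8), (14, 9)}; affine count = 14; |E(F_17)| = 15.

Discriminant check: Δ ∝ 4a³ + 27b² = 4·16³ + 27·3² = 4·4096 + 27·9 ≡ 1 (mod 17). Nonzero ⇒ E is nonsingular.
For each x ∈ F_17, compute rhs = x³ + 16·x + 3 mod 17, then count y ∈ F_17 with y² ≡ rhs.
  x = 0: rhs = 3, matching y values: none (0 points).
  x = 1: rhs = 3, matching y values: none (0 points).
  x = 2: rhs = 9, matching y values: 3, 14 (2 points).
  x = 3: rhs = 10, matching y values: none (0 points).
  x = 4: rhs = 12, matching y values: none (0 points).
  x = 5: rhs = 4, matching y values: 2, 15 (2 points).
  x = 6: rhs = 9, matching y values: 3, 14 (2 points).
  x = 7: rhs = 16, matching y values: 4, 13 (2 points).
  x = 8: rhs = 14, matching y values: none (0 points).
  x = 9: rhs = 9, matching y values: 3, 14 (2 points).
  x = 10: rhs = 7, matching y values: none (0 points).
  x = 11: rhs = 14, matching y values: none (0 points).
  x = 12: rhs = 2, matching y values: 6, 11 (2 points).
  x = 13: rhs = 11, matching y values: none (0 points).
  x = 14: rhs = 13, matching y values: 8, 9 (2 points).
  x = 15: rhs = 14, matching y values: none (0 points).
  x = 16: rhs = 3, matching y values: none (0 points).
Total affine count: 14.
Full point count |E(F_17)| = 14 + 1 = 15.
Hasse bound: |15 − (17+1)| = |-3| = 3 ≤ 2√17 ≈ 8.2462 ✓.


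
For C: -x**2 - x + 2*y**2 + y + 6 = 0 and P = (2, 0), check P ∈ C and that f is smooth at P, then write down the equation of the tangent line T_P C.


Tangent line at P: -5*x + y + 10 = 0.

Step 1: f(2, 0) = 0, so P lies on C.
Step 2: partial derivatives
  f_x(x, y) = -2*x - 1, f_y(x, y) = 4*y + 1.
  f_x(P) = -5, f_y(P) = 1 (gradient nonzero, so P is smooth).
Step 3: tangent line at P: -5·(x − 2) + 1·(y − 0) = 0.
Expanding: -5*x + y + 10 = 0.


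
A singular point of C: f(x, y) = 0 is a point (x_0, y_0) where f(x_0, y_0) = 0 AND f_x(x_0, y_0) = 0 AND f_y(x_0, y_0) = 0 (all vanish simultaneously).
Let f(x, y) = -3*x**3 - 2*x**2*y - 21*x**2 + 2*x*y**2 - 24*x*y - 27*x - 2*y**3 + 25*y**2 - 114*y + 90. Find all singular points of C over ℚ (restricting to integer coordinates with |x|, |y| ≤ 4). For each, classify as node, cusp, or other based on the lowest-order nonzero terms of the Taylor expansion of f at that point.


Singular points: {(-3, 3)}; classification: cusp.

Compute partial derivatives:
  f_x = -9*x**2 - 4*x*y - 42*x + 2*y**2 - 24*y - 27.
  f_y = -2*x**2 + 4*x*y - 24*x - 6*y**2 + 50*y - 114.
Scan x_0 ∈ {−4, ..., 4}. For each x_0, f_y(x_0, y) is a polynomial in y; find its integer roots y ∈ {−4, ..., 4}, then test f_x and f at those candidates.
  x = -4: f_y(-4, y) = -6*y**2 + 34*y - 50; no integer root y with |y| ≤ 4.
  x = -3: f_y(-3, y) = -6*y**2 + 38*y - 60; vanishes at y ∈ {3}. (-3, 3): f_x = 0, f = 0 — SINGULAR.
  x = -2: f_y(-2, y) = -6*y**2 + 42*y - 74; no integer root y with |y| ≤ 4.
  x = -1: f_y(-1, y) = -6*y**2 + 46*y - 92; no integer root y with |y| ≤ 4.
  x = 0: f_y(0, y) = -6*y**2 + 50*y - 114; no integer root y with |y| ≤ 4.
  x = 1: f_y(1, y) = -6*y**2 + 54*y - 140; no integer root y with |y| ≤ 4.
  x = 2: f_y(2, y) = -6*y**2 + 58*y - 170; no integer root y with |y| ≤ 4.
  x = 3: f_y(3, y) = -6*y**2 + 62*y - 204; no integer root y with |y| ≤ 4.
  x = 4: f_y(4, y) = -6*y**2 + 66*y - 242; no integer root y with |y| ≤ 4.
Only singular point on the grid: (-3, 3).
Classify: substitute x = -3 + u, y = 3 + v and expand: f = -3*u**3 - 2*u**2*v + 2*u*v**2 - 2*v**3 + v**2.
No constant or linear terms (consistent with a singular point). Quadratic part: v**2. Cubic part: -3*u**3 - 2*u**2*v + 2*u*v**2 - 2*v**3.
The quadratic part v**2 is a perfect square, so there is a single (double) tangent line v = 0, i.e. y = 3. Restricting the cubic part to that line (v = 0) leaves -3*u**3 ≠ 0, so f is not divisible by v and the branch is v² ≈ 3*u**3 to lowest order — this is a cusp.
Classification: cusp.


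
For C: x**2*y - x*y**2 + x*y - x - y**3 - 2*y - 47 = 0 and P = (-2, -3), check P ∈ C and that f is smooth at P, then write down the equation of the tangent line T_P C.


Tangent line at P: -x - 39*y - 119 = 0.

Step 1: f(-2, -3) = 0, so P lies on C.
Step 2: partial derivatives
  f_x(x, y) = 2*x*y - y**2 + y - 1, f_y(x, y) = x**2 - 2*x*y + x - 3*y**2 - 2.
  f_x(P) = -1, f_y(P) = -39 (gradient nonzero, so P is smooth).
Step 3: tangent line at P: -1·(x − -2) + -39·(y − -3) = 0.
Expanding: -x - 39*y - 119 = 0.


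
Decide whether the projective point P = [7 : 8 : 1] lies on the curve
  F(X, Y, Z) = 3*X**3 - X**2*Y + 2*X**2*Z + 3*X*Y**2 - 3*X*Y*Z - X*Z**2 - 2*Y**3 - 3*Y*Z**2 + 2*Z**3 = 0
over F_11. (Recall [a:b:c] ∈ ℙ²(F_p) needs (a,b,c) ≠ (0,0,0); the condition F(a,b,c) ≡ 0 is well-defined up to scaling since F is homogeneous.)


F(7,8,1) ≡ 0 (mod 11); P is on the curve.

Evaluate F(7, 8, 1) term-by-term (mod 11).
  3*X**3 ↦ 3·343·1·1 = 1029
  -X**2*Y ↦ -1·49·8·1 = -392
  2*X**2*Z ↦ 2·49·1·1 = 98
  3*X*Y**2 ↦ 3·7·64·1 = 1344
  -3*X*Y*Z ↦ -3·7·8·1 = -168
  -X*Z**2 ↦ -1·7·1·1 = -7
  -2*Y**3 ↦ -2·1·512·1 = -1024
  -3*Y*Z**2 ↦ -3·1·8·1 = -24
  2*Z**3 ↦ 2·1·1·1 = 2
Sum: F(7, 8, 1) = (1029) + (-392) + (98) + (1344) + (-168) + (-7) + (-1024) + (-24) + (2) = 858.
Reducing mod 11: 858 ≡ 0 (mod 11).
Since F(a, b, c) ≡ 0 (mod 11), P lies on the curve.


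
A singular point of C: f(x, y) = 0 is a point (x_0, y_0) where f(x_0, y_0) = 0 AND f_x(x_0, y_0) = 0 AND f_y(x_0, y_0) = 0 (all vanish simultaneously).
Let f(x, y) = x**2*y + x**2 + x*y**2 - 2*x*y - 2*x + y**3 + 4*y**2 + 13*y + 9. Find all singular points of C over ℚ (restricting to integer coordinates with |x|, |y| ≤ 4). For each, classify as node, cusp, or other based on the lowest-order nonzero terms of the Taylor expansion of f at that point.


Singular points: {(3, -2)}; classification: node.

Compute partial derivatives:
  f_x = 2*x*y + 2*x + y**2 - 2*y - 2.
  f_y = x**2 + 2*x*y - 2*x + 3*y**2 + 8*y + 13.
Scan x_0 ∈ {−4, ..., 4}. For each x_0, f_y(x_0, y) is a polynomial in y; find its integer roots y ∈ {−4, ..., 4}, then test f_x and f at those candidates.
  x = -4: f_y(-4, y) = 3*y**2 + 37; no integer root y with |y| ≤ 4.
  x = -3: f_y(-3, y) = 3*y**2 + 2*y + 28; no integer root y with |y| ≤ 4.
  x = -2: f_y(-2, y) = 3*y**2 + 4*y + 21; no integer root y with |y| ≤ 4.
  x = -1: f_y(-1, y) = 3*y**2 + 6*y + 16; no integer root y with |y| ≤ 4.
  x = 0: f_y(0, y) = 3*y**2 + 8*y + 13; no integer root y with |y| ≤ 4.
  x = 1: f_y(1, y) = 3*y**2 + 10*y + 12; no integer root y with |y| ≤ 4.
  x = 2: f_y(2, y) = 3*y**2 + 12*y + 13; no integer root y with |y| ≤ 4.
  x = 3: f_y(3, y) = 3*y**2 + 14*y + 16; vanishes at y ∈ {-2}. (3, -2): f_x = 0, f = 0 — SINGULAR.
  x = 4: f_y(4, y) = 3*y**2 + 16*y + 21; vanishes at y ∈ {-3}. (4, -3): f_x = -3 ≠ 0.
Only singular point on the grid: (3, -2).
Classify: substitute x = 3 + u, y = -2 + v and expand: f = u**2*v - u**2 + u*v**2 + v**3 + v**2.
No constant or linear terms (consistent with a singular point). Quadratic part: -u**2 + v**2. Cubic part: u**2*v + u*v**2 + v**3.
The quadratic part v**2 - u**2 = (v − u)(v + u) splits into two distinct linear factors, so there are two distinct tangent lines y − -2 = ±(x − 3) — this is a node (ordinary double point).
Classification: node.


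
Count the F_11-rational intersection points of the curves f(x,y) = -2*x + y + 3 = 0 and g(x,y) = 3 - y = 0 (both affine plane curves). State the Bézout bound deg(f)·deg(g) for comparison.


Common zeros: {(3, 3)}; count = 1; Bézout bound = 1.

deg(f) = 1, deg(g) = 1, so Bézout bound = 1.
Scan x ∈ F_11. For each x, list the y ∈ F_11 with f(x, y) ≡ 0 and those with g(x, y) ≡ 0 (mod 11); the common zeros in that column are the intersection.
  x = 0: f ≡ 0 at y ∈ {8}; g ≡ 0 at y ∈ {3}; common: ∅.
  x = 1: f ≡ 0 at y ∈ {10}; g ≡ 0 at y ∈ {3}; common: ∅.
  x = 2: f ≡ 0 at y ∈ {1}; g ≡ 0 at y ∈ {3}; common: ∅.
  x = 3: f ≡ 0 at y ∈ {3}; g ≡ 0 at y ∈ {3}; common: {3}.
  x = 4: f ≡ 0 at y ∈ {5}; g ≡ 0 at y ∈ {3}; common: ∅.
  x = 5: f ≡ 0 at y ∈ {7}; g ≡ 0 at y ∈ {3}; common: ∅.
  x = 6: f ≡ 0 at y ∈ {9}; g ≡ 0 at y ∈ {3}; common: ∅.
  x = 7: f ≡ 0 at y ∈ {0}; g ≡ 0 at y ∈ {3}; common: ∅.
  x = 8: f ≡ 0 at y ∈ {2}; g ≡ 0 at y ∈ {3}; common: ∅.
  x = 9: f ≡ 0 at y ∈ {4}; g ≡ 0 at y ∈ {3}; common: ∅.
  x = 10: f ≡ 0 at y ∈ {6}; g ≡ 0 at y ∈ {3}; common: ∅.
Collecting: common zeros = {(3, 3)}, so the count is 1.
Comparison with the Bézout bound: 1 ≤ 1 = deg(f)·deg(g), as expected for curves with no common component (the bound is attained).


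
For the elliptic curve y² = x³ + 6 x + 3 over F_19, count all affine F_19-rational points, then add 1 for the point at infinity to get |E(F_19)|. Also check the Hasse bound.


Affine points = {(2, 2), (2, 17), (5, 5), (5, 14), (9, 8), (9, 11), (12, 6), (12, 13), (13, 6), (13, 13), (14, 0)}; affine count = 11; |E(F_19)| = 12.

Discriminant check: Δ ∝ 4a³ + 27b² = 4·6³ + 27·3² = 4·216 + 27·9 ≡ 5 (mod 19). Nonzero ⇒ E is nonsingular.
For each x ∈ F_19, compute rhs = x³ + 6·x + 3 mod 19, then count y ∈ F_19 with y² ≡ rhs.
  x = 0: rhs = 3, matching y values: none (0 points).
  x = 1: rhs = 10, matching y values: none (0 points).
  x = 2: rhs = 4, matching y values: 2, 17 (2 points).
  x = 3: rhs = 10, matching y values: none (0 points).
  x = 4: rhs = 15, matching y values: none (0 points).
  x = 5: rhs = 6, matching y values: 5, 14 (2 points).
  x = 6: rhs = 8, matching y values: none (0 points).
  x = 7: rhs = 8, matching y values: none (0 points).
  x = 8: rhs = 12, matching y values: none (0 points).
  x = 9: rhs = 7, matching y values: 8, 11 (2 points).
  x = 10: rhs = 18, matching y values: none (0 points).
  x = 11: rhs = 13, matching y values: none (0 points).
  x = 12: rhs = 17, matching y values: 6, 13 (2 points).
  x = 13: rhs = 17, matching y values: 6, 13 (2 points).
  x = 14: rhs = 0, matching y values: 0 (1 points).
  x = 15: rhs = 10, matching y values: none (0 points).
  x = 16: rhs = 15, matching y values: none (0 points).
  x = 17: rhs = 2, matching y values: none (0 points).
  x = 18: rhs = 15, matching y values: none (0 points).
Total affine count: 11.
Full point count |E(F_19)| = 11 + 1 = 12.
Hasse bound: |12 − (19+1)| = |-8| = 8 ≤ 2√19 ≈ 8.7178 ✓.


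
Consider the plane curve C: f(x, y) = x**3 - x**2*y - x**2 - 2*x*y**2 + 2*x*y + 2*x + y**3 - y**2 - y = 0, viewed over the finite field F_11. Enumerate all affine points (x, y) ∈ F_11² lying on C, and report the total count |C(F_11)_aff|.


Affine F_11-points: {(0, 0), (0, 4), (0, 8), (1, 1), (1, 6), (1, 7), (2, 7), (4, 10), (5, 0), (5, 4), (5, 7), (7, 0), (8, 10), (9, 3), (9, 8), (10, 2), (10, 9), (10, 10)}; count = 18.

For each of the 121 pairs (x, y) ∈ F_11², evaluate f(x, y) mod 11. Record the zeros.
  x = 0: [0↦0, 1↦10, 2↦2, 3↦4, 4↦0, 5↦7, 6↦9, 7↦1, 8↦0, 9↦1, 10↦10]  zeros at y ∈ {0, 4, 8}
  x = 1: [0↦2, 1↦0, 2↦9, 3↦2, 4↦7, 5↦8, 6↦0, 7↦0, 8↦3, 9↦4, 10↦9]  zeros at y ∈ {1, 6, 7}
  x = 2: [0↦8, 1↦3, 2↦5, 3↦9, 4↦10, 5↦3, 6↦5, 7↦0, 8↦5, 9↦4, 10↦3]  zeros at y ∈ {7}
  x = 3: [0↦2, 1↦3, 2↦7, 3↦9, 4↦4, 5↦9, 6↦8, 7↦7, 8↦1, 9↦7, 10↦9]  zeros at y ∈ ∅
  x = 4: [0↦1, 1↦6, 2↦10, 3↦8, 4↦6, 5↦10, 6↦4, 7↦5, 8↦8, 9↦8, 10↦0]  zeros at y ∈ {10}
  x = 5: [0↦0, 1↦7, 2↦9, 3↦1, 4↦0, 5↦1, 6↦10, 7↦0, 8↦10, 9↦2, 10↦4]  zeros at y ∈ {0, 4, 7}
  x = 6: [0↦5, 1↦1, 2↦10, 3↦5, 4↦3, 5↦10, 6↦10, 7↦9, 8↦2, 9↦6, 10↦5]  zeros at y ∈ ∅
  x = 7: [0↦0, 1↦5, 2↦8, 3↦4, 4↦10, 5↦10, 6↦10, 7↦5, 8↦1, 9↦4, 10↦9]  zeros at y ∈ {0}
  x = 8: [0↦2, 1↦3, 2↦9, 3↦4, 4↦5, 5↦7, 6↦5, 7↦5, 8↦2, 9↦2, 10↦0]  zeros at y ∈ {10}
  x = 9: [0↦6, 1↦1, 2↦8, 3↦0, 4↦5, 5↦7, 6↦1, 7↦4, 8↦0, 9↦6, 10↦6]  zeros at y ∈ {3, 8}
  x = 10: [0↦7, 1↦5, 2↦0, 3↦9, 4↦5, 5↦5, 6↦4, 7↦8, 8↦1, 9↦0, 10↦0]  zeros at y ∈ {2, 9, 10}
Collecting zeros: affine points = {(0, 0), (0, 4), (0, 8), (1, 1), (1, 6), (1, 7), (2, 7), (4, 10), (5, 0), (5, 4), (5, 7), (7, 0), (8, 10), (9, 3), (9, 8), (10, 2), (10, 9), (10, 10)}.
Total count |C(F_11)_aff| = 18.


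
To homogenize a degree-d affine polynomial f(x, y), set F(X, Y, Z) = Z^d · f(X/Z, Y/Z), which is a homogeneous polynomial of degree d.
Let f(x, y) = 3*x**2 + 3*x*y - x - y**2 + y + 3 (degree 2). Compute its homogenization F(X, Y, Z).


F(X, Y, Z) = 3*X**2 + 3*X*Y - X*Z - Y**2 + Y*Z + 3*Z**2

deg(f) = 2.
Substitute x = X/Z, y = Y/Z into f, then multiply by Z^2.
  monomial 3·x^2·y^0 ↦ 3·X^2·Y^0·Z^0.
  monomial 3·x^1·y^1 ↦ 3·X^1·Y^1·Z^0.
  monomial -1·x^1·y^0 ↦ -1·X^1·Y^0·Z^1.
  monomial -1·x^0·y^2 ↦ -1·X^0·Y^2·Z^0.
  monomial 1·x^0·y^1 ↦ 1·X^0·Y^1·Z^1.
  monomial 3·x^0·y^0 ↦ 3·X^0·Y^0·Z^2.
Collecting: F(X, Y, Z) = 3*X**2 + 3*X*Y - X*Z - Y**2 + Y*Z + 3*Z**2.


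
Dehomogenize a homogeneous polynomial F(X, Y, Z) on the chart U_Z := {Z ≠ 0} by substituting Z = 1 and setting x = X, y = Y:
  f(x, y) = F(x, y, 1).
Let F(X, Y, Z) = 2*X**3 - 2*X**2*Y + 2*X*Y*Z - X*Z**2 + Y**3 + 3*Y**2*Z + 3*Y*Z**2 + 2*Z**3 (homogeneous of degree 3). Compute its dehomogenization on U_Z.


f(x, y) = 2*x**3 - 2*x**2*y + 2*x*y - x + y**3 + 3*y**2 + 3*y + 2

On U_Z we set Z = 1. Each monomial c·X^i·Y^j·Z^k in F becomes c·x^i·y^j·1^k = c·x^i·y^j.
Substituting Z = 1: F(X, Y, 1) = 2*x**3 - 2*x**2*y + 2*x*y - x + y**3 + 3*y**2 + 3*y + 2.
Note: deg(f) ≤ deg(F) = 3; strict inequality happens when F is divisible by Z (lost terms).


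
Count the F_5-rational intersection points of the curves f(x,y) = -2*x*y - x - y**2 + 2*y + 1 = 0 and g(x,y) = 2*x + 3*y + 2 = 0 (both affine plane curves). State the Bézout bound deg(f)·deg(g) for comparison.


Common zeros: ∅; count = 0; Bézout bound = 2.

deg(f) = 2, deg(g) = 1, so Bézout bound = 2.
Scan x ∈ F_5. For each x, list the y ∈ F_5 with f(x, y) ≡ 0 and those with g(x, y) ≡ 0 (mod 5); the common zeros in that column are the intersection.
  x = 0: f ≡ 0 at y ∈ ∅; g ≡ 0 at y ∈ {1}; common: ∅.
  x = 1: f ≡ 0 at y ∈ {0}; g ≡ 0 at y ∈ {2}; common: ∅.
  x = 2: f ≡ 0 at y ∈ {4}; g ≡ 0 at y ∈ {3}; common: ∅.
  x = 3: f ≡ 0 at y ∈ ∅; g ≡ 0 at y ∈ {4}; common: ∅.
  x = 4: f ≡ 0 at y ∈ {1, 3}; g ≡ 0 at y ∈ {0}; common: ∅.
Collecting: common zeros = ∅, so the count is 0.
Comparison with the Bézout bound: 0 ≤ 2 = deg(f)·deg(g), as expected for curves with no common component (the affine F_5-count falls short of the bound because intersections may lie at infinity, over extension fields, or carry multiplicity).


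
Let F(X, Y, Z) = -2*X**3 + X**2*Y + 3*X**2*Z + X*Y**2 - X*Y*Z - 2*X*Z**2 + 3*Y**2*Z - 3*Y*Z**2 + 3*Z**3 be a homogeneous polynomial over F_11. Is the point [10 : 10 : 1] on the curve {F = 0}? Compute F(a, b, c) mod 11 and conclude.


F(10,10,1) ≡ 2 (mod 11); P is NOT on the curve.

Evaluate F(10, 10, 1) term-by-term (mod 11).
  -2*X**3 ↦ -2·1000·1·1 = -2000
  X**2*Y ↦ 1·100·10·1 = 1000
  3*X**2*Z ↦ 3·100·1·1 = 300
  X*Y**2 ↦ 1·10·100·1 = 1000
  -X*Y*Z ↦ -1·10·10·1 = -100
  -2*X*Z**2 ↦ -2·10·1·1 = -20
  3*Y**2*Z ↦ 3·1·100·1 = 300
  -3*Y*Z**2 ↦ -3·1·10·1 = -30
  3*Z**3 ↦ 3·1·1·1 = 3
Sum: F(10, 10, 1) = (-2000) + (1000) + (300) + (1000) + (-100) + (-20) + (300) + (-30) + (3) = 453.
Reducing mod 11: 453 ≡ 2 (mod 11).
Since F(a, b, c) ≡ 2 ≠ 0 (mod 11), P does NOT lie on the curve.


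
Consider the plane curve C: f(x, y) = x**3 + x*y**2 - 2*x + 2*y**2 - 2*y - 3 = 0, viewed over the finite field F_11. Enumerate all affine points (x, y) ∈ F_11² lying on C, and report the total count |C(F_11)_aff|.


Affine F_11-points: {(5, 6), (5, 10), (7, 4), (7, 6), (9, 2), (10, 6), (10, 7)}; count = 7.

For each of the 121 pairs (x, y) ∈ F_11², evaluate f(x, y) mod 11. Record the zeros.
  x = 0: [0↦8, 1↦8, 2↦1, 3↦9, 4↦10, 5↦4, 6↦2, 7↦4, 8↦10, 9↦9, 10↦1]  zeros at y ∈ ∅
  x = 1: [0↦7, 1↦8, 2↦4, 3↦6, 4↦3, 5↦6, 6↦4, 7↦8, 8↦7, 9↦1, 10↦1]  zeros at y ∈ ∅
  x = 2: [0↦1, 1↦3, 2↦2, 3↦9, 4↦2, 5↦3, 6↦1, 7↦7, 8↦10, 9↦10, 10↦7]  zeros at y ∈ ∅
  x = 3: [0↦7, 1↦10, 2↦1, 3↦2, 4↦2, 5↦1, 6↦10, 7↦7, 8↦3, 9↦9, 10↦3]  zeros at y ∈ ∅
  x = 4: [0↦9, 1↦2, 2↦7, 3↦2, 4↦9, 5↦6, 6↦4, 7↦3, 8↦3, 9↦4, 10↦6]  zeros at y ∈ ∅
  x = 5: [0↦2, 1↦7, 2↦4, 3↦4, 4↦7, 5↦2, 6↦0, 7↦1, 8↦5, 9↦1, 10↦0]  zeros at y ∈ {6, 10}
  x = 6: [0↦3, 1↦9, 2↦9, 3↦3, 4↦2, 5↦6, 6↦4, 7↦7, 8↦4, 9↦6, 10↦2]  zeros at y ∈ ∅
  x = 7: [0↦7, 1↦3, 2↦6, 3↦5, 4↦0, 5↦2, 6↦0, 7↦5, 8↦6, 9↦3, 10↦7]  zeros at y ∈ {4, 6}
  x = 8: [0↦9, 1↦6, 2↦1, 3↦5, 4↦7, 5↦7, 6↦5, 7↦1, 8↦6, 9↦9, 10↦10]  zeros at y ∈ ∅
  x = 9: [0↦4, 1↦2, 2↦0, 3↦9, 4↦7, 5↦5, 6↦3, 7↦1, 8↦10, 9↦8, 10↦6]  zeros at y ∈ {2}
  x = 10: [0↦9, 1↦8, 2↦9, 3↦1, 4↦6, 5↦2, 6↦0, 7↦0, 8↦2, 9↦6, 10↦1]  zeros at y ∈ {6, 7}
Collecting zeros: affine points = {(5, 6), (5, 10), (7, 4), (7, 6), (9, 2), (10, 6), (10, 7)}.
Total count |C(F_11)_aff| = 7.


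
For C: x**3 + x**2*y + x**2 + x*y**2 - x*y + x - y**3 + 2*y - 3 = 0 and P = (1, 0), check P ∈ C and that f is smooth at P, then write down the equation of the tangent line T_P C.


Tangent line at P: 6*x + 2*y - 6 = 0.

Step 1: f(1, 0) = 0, so P lies on C.
Step 2: partial derivatives
  f_x(x, y) = 3*x**2 + 2*x*y + 2*x + y**2 - y + 1, f_y(x, y) = x**2 + 2*x*y - x - 3*y**2 + 2.
  f_x(P) = 6, f_y(P) = 2 (gradient nonzero, so P is smooth).
Step 3: tangent line at P: 6·(x − 1) + 2·(y − 0) = 0.
Expanding: 6*x + 2*y - 6 = 0.


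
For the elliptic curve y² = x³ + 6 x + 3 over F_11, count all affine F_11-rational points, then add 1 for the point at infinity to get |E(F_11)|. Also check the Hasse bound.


Affine points = {(0, 5), (0, 6), (2, 1), (2, 10), (3, 2), (3, 9), (4, 5), (4, 6), (5, 2), (5, 9), (7, 5), (7, 6), (9, 4), (9, 7)}; affine count = 14; |E(F_11)| = 15.

Discriminant check: Δ ∝ 4a³ + 27b² = 4·6³ + 27·3² = 4·216 + 27·9 ≡ 7 (mod 11). Nonzero ⇒ E is nonsingular.
For each x ∈ F_11, compute rhs = x³ + 6·x + 3 mod 11, then count y ∈ F_11 with y² ≡ rhs.
  x = 0: rhs = 3, matching y values: 5, 6 (2 points).
  x = 1: rhs = 10, matching y values: none (0 points).
  x = 2: rhs = 1, matching y values: 1, 10 (2 points).
  x = 3: rhs = 4, matching y values: 2, 9 (2 points).
  x = 4: rhs = 3, matching y values: 5, 6 (2 points).
  x = 5: rhs = 4, matching y values: 2, 9 (2 points).
  x = 6: rhs = 2, matching y values: none (0 points).
  x = 7: rhs = 3, matching y values: 5, 6 (2 points).
  x = 8: rhs = 2, matching y values: none (0 points).
  x = 9: rhs = 5, matching y values: 4, 7 (2 points).
  x = 10: rhs = 7, matching y values: none (0 points).
Total affine count: 14.
Full point count |E(F_11)| = 14 + 1 = 15.
Hasse bound: |15 − (11+1)| = |3| = 3 ≤ 2√11 ≈ 6.6332 ✓.


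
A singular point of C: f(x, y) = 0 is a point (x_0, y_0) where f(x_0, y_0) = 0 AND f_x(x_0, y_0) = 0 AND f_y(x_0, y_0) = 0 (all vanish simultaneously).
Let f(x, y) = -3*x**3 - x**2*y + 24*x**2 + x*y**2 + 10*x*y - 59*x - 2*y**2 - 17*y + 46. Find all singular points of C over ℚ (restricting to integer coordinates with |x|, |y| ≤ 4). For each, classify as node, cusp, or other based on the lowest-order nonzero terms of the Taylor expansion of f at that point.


Singular points: {(3, -2)}; classification: node.

Compute partial derivatives:
  f_x = -9*x**2 - 2*x*y + 48*x + y**2 + 10*y - 59.
  f_y = -x**2 + 2*x*y + 10*x - 4*y - 17.
Scan x_0 ∈ {−4, ..., 4}. For each x_0, f_y(x_0, y) is a polynomial in y; find its integer roots y ∈ {−4, ..., 4}, then test f_x and f at those candidates.
  x = -4: f_y(-4, y) = -12*y - 73; no integer root y with |y| ≤ 4.
  x = -3: f_y(-3, y) = -10*y - 56; no integer root y with |y| ≤ 4.
  x = -2: f_y(-2, y) = -8*y - 41; no integer root y with |y| ≤ 4.
  x = -1: f_y(-1, y) = -6*y - 28; no integer root y with |y| ≤ 4.
  x = 0: f_y(0, y) = -4*y - 17; no integer root y with |y| ≤ 4.
  x = 1: f_y(1, y) = -2*y - 8; vanishes at y ∈ {-4}. (1, -4): f_x = -36 ≠ 0.
  x = 2: f_y(2, y) = -1; no integer root y with |y| ≤ 4.
  x = 3: f_y(3, y) = 2*y + 4; vanishes at y ∈ {-2}. (3, -2): f_x = 0, f = 0 — SINGULAR.
  x = 4: f_y(4, y) = 4*y + 7; no integer root y with |y| ≤ 4.
Only singular point on the grid: (3, -2).
Classify: substitute x = 3 + u, y = -2 + v and expand: f = -3*u**3 - u**2*v - u**2 + u*v**2 + v**2.
No constant or linear terms (consistent with a singular point). Quadratic part: -u**2 + v**2. Cubic part: -3*u**3 - u**2*v + u*v**2.
The quadratic part v**2 - u**2 = (v − u)(v + u) splits into two distinct linear factors, so there are two distinct tangent lines y − -2 = ±(x − 3) — this is a node (ordinary double point).
Classification: node.


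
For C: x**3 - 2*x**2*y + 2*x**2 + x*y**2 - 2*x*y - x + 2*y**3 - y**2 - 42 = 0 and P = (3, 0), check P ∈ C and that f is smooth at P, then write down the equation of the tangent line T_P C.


Tangent line at P: 38*x - 24*y - 114 = 0.

Step 1: f(3, 0) = 0, so P lies on C.
Step 2: partial derivatives
  f_x(x, y) = 3*x**2 - 4*x*y + 4*x + y**2 - 2*y - 1, f_y(x, y) = -2*x**2 + 2*x*y - 2*x + 6*y**2 - 2*y.
  f_x(P) = 38, f_y(P) = -24 (gradient nonzero, so P is smooth).
Step 3: tangent line at P: 38·(x − 3) + -24·(y − 0) = 0.
Expanding: 38*x - 24*y - 114 = 0.


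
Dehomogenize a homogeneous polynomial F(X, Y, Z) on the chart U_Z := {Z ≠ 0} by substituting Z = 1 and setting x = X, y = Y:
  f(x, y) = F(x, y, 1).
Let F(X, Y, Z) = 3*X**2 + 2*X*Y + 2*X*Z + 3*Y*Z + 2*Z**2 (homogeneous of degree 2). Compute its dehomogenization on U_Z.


f(x, y) = 3*x**2 + 2*x*y + 2*x + 3*y + 2

On U_Z we set Z = 1. Each monomial c·X^i·Y^j·Z^k in F becomes c·x^i·y^j·1^k = c·x^i·y^j.
Substituting Z = 1: F(X, Y, 1) = 3*x**2 + 2*x*y + 2*x + 3*y + 2.
Note: deg(f) ≤ deg(F) = 2; strict inequality happens when F is divisible by Z (lost terms).


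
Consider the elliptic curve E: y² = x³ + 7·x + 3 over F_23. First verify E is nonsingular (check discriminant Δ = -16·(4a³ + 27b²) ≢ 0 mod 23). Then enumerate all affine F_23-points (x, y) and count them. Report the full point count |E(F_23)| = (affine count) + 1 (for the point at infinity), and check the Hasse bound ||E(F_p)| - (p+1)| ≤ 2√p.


Affine points = {(0, 7), (0, 16), (2, 5), (2, 18), (4, 7), (4, 16), (5, 5), (5, 18), (6, 10), (6, 13), (7, 2), (7, 21), (9, 6), (9, 17), (11, 10), (11, 13), (14, 4), (14, 19), (16, 5), (16, 18), (18, 2), (18, 21), (19, 7), (19, 16), (20, 1), (20, 22), (21, 2), (21, 21), (22, 8), (22, 15)}; affine count = 30; |E(F_23)| = 31.

Discriminant check: Δ ∝ 4a³ + 27b² = 4·7³ + 27·3² = 4·343 + 27·9 ≡ 5 (mod 23). Nonzero ⇒ E is nonsingular.
For each x ∈ F_23, compute rhs = x³ + 7·x + 3 mod 23, then count y ∈ F_23 with y² ≡ rhs.
  x = 0: rhs = 3, matching y values: 7, 16 (2 points).
  x = 1: rhs = 11, matching y values: none (0 points).
  x = 2: rhs = 2, matching y values: 5, 18 (2 points).
  x = 3: rhs = 5, matching y values: none (0 points).
  x = 4: rhs = 3, matching y values: 7, 16 (2 points).
  x = 5: rhs = 2, matching y values: 5, 18 (2 points).
  x = 6: rhs = 8, matching y values: 10, 13 (2 points).
  x = 7: rhs = 4, matching y values: 2, 21 (2 points).
  x = 8: rhs = 19, matching y values: none (0 points).
  x = 9: rhs = 13, matching y values: 6, 17 (2 points).
  x = 10: rhs = 15, matching y values: none (0 points).
  x = 11: rhs = 8, matching y values: 10, 13 (2 points).
  x = 12: rhs = 21, matching y values: none (0 points).
  x = 13: rhs = 14, matching y values: none (0 points).
  x = 14: rhs = 16, matching y values: 4, 19 (2 points).
  x = 15: rhs = 10, matching y values: none (0 points).
  x = 16: rhs = 2, matching y values: 5, 18 (2 points).
  x = 17: rhs = 21, matching y values: none (0 points).
  x = 18: rhs = 4, matching y values: 2, 21 (2 points).
  x = 19: rhs = 3, matching y values: 7, 16 (2 points).
  x = 20: rhs = 1, matching y values: 1, 22 (2 points).
  x = 21: rhs = 4, matching y values: 2, 21 (2 points).
  x = 22: rhs = 18, matching y values: 8, 15 (2 points).
Total affine count: 30.
Full point count |E(F_23)| = 30 + 1 = 31.
Hasse bound: |31 − (23+1)| = |7| = 7 ≤ 2√23 ≈ 9.5917 ✓.


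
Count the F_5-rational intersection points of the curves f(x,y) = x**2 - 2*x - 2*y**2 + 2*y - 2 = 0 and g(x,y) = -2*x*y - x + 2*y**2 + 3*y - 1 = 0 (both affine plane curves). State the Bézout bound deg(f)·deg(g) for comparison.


Common zeros: ∅; count = 0; Bézout bound = 4.

deg(f) = 2, deg(g) = 2, so Bézout bound = 4.
Scan x ∈ F_5. For each x, list the y ∈ F_5 with f(x, y) ≡ 0 and those with g(x, y) ≡ 0 (mod 5); the common zeros in that column are the intersection.
  x = 0: f ≡ 0 at y ∈ ∅; g ≡ 0 at y ∈ ∅; common: ∅.
  x = 1: f ≡ 0 at y ∈ {3}; g ≡ 0 at y ∈ ∅; common: ∅.
  x = 2: f ≡ 0 at y ∈ ∅; g ≡ 0 at y ∈ {4}; common: ∅.
  x = 3: f ≡ 0 at y ∈ ∅; g ≡ 0 at y ∈ {1, 3}; common: ∅.
  x = 4: f ≡ 0 at y ∈ ∅; g ≡ 0 at y ∈ {0}; common: ∅.
Collecting: common zeros = ∅, so the count is 0.
Comparison with the Bézout bound: 0 ≤ 4 = deg(f)·deg(g), as expected for curves with no common component (the affine F_5-count falls short of the bound because intersections may lie at infinity, over extension fields, or carry multiplicity).


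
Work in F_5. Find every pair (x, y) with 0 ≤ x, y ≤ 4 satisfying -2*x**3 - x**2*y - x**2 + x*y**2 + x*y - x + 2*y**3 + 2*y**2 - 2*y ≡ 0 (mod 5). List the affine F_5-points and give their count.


Affine F_5-points: {(0, 0), (0, 2), (1, 2), (2, 1), (3, 4), (4, 4)}; count = 6.

For each of the 25 pairs (x, y) ∈ F_5², evaluate f(x, y) mod 5. Record the zeros.
  x = 0: [0↦0, 1↦2, 2↦0, 3↦1, 4↦2]  zeros at y ∈ {0, 2}
  x = 1: [0↦1, 1↦4, 2↦0, 3↦1, 4↦4]  zeros at y ∈ {2}
  x = 2: [0↦3, 1↦0, 2↦2, 3↦1, 4↦4]  zeros at y ∈ {1}
  x = 3: [0↦4, 1↦3, 2↦4, 3↦4, 4↦0]  zeros at y ∈ {4}
  x = 4: [0↦2, 1↦1, 2↦4, 3↦3, 4↦0]  zeros at y ∈ {4}
Collecting zeros: affine points = {(0, 0), (0, 2), (1, 2), (2, 1), (3, 4), (4, 4)}.
Total count |C(F_5)_aff| = 6.


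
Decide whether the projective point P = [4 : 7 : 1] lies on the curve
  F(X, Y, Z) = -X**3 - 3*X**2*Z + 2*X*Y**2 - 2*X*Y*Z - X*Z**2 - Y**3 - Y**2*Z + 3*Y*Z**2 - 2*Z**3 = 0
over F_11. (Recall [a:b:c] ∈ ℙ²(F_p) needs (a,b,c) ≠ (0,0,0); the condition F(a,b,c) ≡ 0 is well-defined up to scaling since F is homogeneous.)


F(4,7,1) ≡ 1 (mod 11); P is NOT on the curve.

Evaluate F(4, 7, 1) term-by-term (mod 11).
  -X**3 ↦ -1·64·1·1 = -64
  -3*X**2*Z ↦ -3·16·1·1 = -48
  2*X*Y**2 ↦ 2·4·49·1 = 392
  -2*X*Y*Z ↦ -2·4·7·1 = -56
  -X*Z**2 ↦ -1·4·1·1 = -4
  -Y**3 ↦ -1·1·343·1 = -343
  -Y**2*Z ↦ -1·1·49·1 = -49
  3*Y*Z**2 ↦ 3·1·7·1 = 21
  -2*Z**3 ↦ -2·1·1·1 = -2
Sum: F(4, 7, 1) = (-64) + (-48) + (392) + (-56) + (-4) + (-343) + (-49) + (21) + (-2) = -153.
Reducing mod 11: -153 ≡ 1 (mod 11).
Since F(a, b, c) ≡ 1 ≠ 0 (mod 11), P does NOT lie on the curve.


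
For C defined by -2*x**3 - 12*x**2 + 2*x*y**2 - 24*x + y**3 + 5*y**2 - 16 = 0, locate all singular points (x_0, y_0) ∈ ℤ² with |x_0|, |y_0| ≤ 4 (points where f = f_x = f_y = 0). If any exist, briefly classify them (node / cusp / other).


Singular points: {(-2, 0)}; classification: cusp.

Compute partial derivatives:
  f_x = -6*x**2 - 24*x + 2*y**2 - 24.
  f_y = 4*x*y + 3*y**2 + 10*y.
Scan x_0 ∈ {−4, ..., 4}. For each x_0, f_y(x_0, y) is a polynomial in y; find its integer roots y ∈ {−4, ..., 4}, then test f_x and f at those candidates.
  x = -4: f_y(-4, y) = 3*y**2 - 6*y; vanishes at y ∈ {0, 2}. (-4, 0): f_x = -24 ≠ 0; (-4, 2): f_x = -16 ≠ 0.
  x = -3: f_y(-3, y) = 3*y**2 - 2*y; vanishes at y ∈ {0}. (-3, 0): f_x = -6 ≠ 0.
  x = -2: f_y(-2, y) = 3*y**2 + 2*y; vanishes at y ∈ {0}. (-2, 0): f_x = 0, f = 0 — SINGULAR.
  x = -1: f_y(-1, y) = 3*y**2 + 6*y; vanishes at y ∈ {-2, 0}. (-1, -2): f_x = 2 ≠ 0; (-1, 0): f_x = -6 ≠ 0.
  x = 0: f_y(0, y) = 3*y**2 + 10*y; vanishes at y ∈ {0}. (0, 0): f_x = -24 ≠ 0.
  x = 1: f_y(1, y) = 3*y**2 + 14*y; vanishes at y ∈ {0}. (1, 0): f_x = -54 ≠ 0.
  x = 2: f_y(2, y) = 3*y**2 + 18*y; vanishes at y ∈ {0}. (2, 0): f_x = -96 ≠ 0.
  x = 3: f_y(3, y) = 3*y**2 + 22*y; vanishes at y ∈ {0}. (3, 0): f_x = -150 ≠ 0.
  x = 4: f_y(4, y) = 3*y**2 + 26*y; vanishes at y ∈ {0}. (4, 0): f_x = -216 ≠ 0.
Only singular point on the grid: (-2, 0).
Classify: substitute x = -2 + u, y = 0 + v and expand: f = -2*u**3 + 2*u*v**2 + v**3 + v**2.
No constant or linear terms (consistent with a singular point). Quadratic part: v**2. Cubic part: -2*u**3 + 2*u*v**2 + v**3.
The quadratic part v**2 is a perfect square, so there is a single (double) tangent line v = 0, i.e. y = 0. Restricting the cubic part to that line (v = 0) leaves -2*u**3 ≠ 0, so f is not divisible by v and the branch is v² ≈ 2*u**3 to lowest order — this is a cusp.
Classification: cusp.


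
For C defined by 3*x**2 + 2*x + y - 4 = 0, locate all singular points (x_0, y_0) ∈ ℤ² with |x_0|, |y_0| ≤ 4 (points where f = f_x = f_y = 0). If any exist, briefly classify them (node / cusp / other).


No singular points in the scanned grid; C is smooth there.

Compute partial derivatives:
  f_x = 6*x + 2.
  f_y = 1.
f_y = 1 is a nonzero constant, so f_y never vanishes: no point (x, y) can satisfy f = f_x = f_y = 0. In particular no (x, y) ∈ {−4, ..., 4}² is singular; the curve is smooth.


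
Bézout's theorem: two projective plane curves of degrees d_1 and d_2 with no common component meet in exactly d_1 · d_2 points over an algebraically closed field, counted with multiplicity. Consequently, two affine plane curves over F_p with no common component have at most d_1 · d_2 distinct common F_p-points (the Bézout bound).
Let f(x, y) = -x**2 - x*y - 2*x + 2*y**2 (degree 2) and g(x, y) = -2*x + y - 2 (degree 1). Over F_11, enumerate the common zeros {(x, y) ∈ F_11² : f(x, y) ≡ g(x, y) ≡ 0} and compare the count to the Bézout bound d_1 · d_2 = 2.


Common zeros: ∅; count = 0; Bézout bound = 2.

deg(f) = 2, deg(g) = 1, so Bézout bound = 2.
Scan x ∈ F_11. For each x, list the y ∈ F_11 with f(x, y) ≡ 0 and those with g(x, y) ≡ 0 (mod 11); the common zeros in that column are the intersection.
  x = 0: f ≡ 0 at y ∈ {0}; g ≡ 0 at y ∈ {2}; common: ∅.
  x = 1: f ≡ 0 at y ∈ {7, 10}; g ≡ 0 at y ∈ {4}; common: ∅.
  x = 2: f ≡ 0 at y ∈ ∅; g ≡ 0 at y ∈ {6}; common: ∅.
  x = 3: f ≡ 0 at y ∈ ∅; g ≡ 0 at y ∈ {8}; common: ∅.
  x = 4: f ≡ 0 at y ∈ ∅; g ≡ 0 at y ∈ {10}; common: ∅.
  x = 5: f ≡ 0 at y ∈ ∅; g ≡ 0 at y ∈ {1}; common: ∅.
  x = 6: f ≡ 0 at y ∈ ∅; g ≡ 0 at y ∈ {3}; common: ∅.
  x = 7: f ≡ 0 at y ∈ {3, 6}; g ≡ 0 at y ∈ {5}; common: ∅.
  x = 8: f ≡ 0 at y ∈ {2}; g ≡ 0 at y ∈ {7}; common: ∅.
  x = 9: f ≡ 0 at y ∈ {0, 10}; g ≡ 0 at y ∈ {9}; common: ∅.
  x = 10: f ≡ 0 at y ∈ {2, 3}; g ≡ 0 at y ∈ {0}; common: ∅.
Collecting: common zeros = ∅, so the count is 0.
Comparison with the Bézout bound: 0 ≤ 2 = deg(f)·deg(g), as expected for curves with no common component (the affine F_11-count falls short of the bound because intersections may lie at infinity, over extension fields, or carry multiplicity).


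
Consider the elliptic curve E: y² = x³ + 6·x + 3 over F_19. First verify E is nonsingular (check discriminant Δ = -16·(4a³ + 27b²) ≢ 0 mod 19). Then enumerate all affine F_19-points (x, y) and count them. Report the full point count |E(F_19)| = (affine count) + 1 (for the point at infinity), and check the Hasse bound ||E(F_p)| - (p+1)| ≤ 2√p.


Affine points = {(2, 2), (2, 17), (5, 5), (5, 14), (9, 8), (9, 11), (12, 6), (12, 13), (13, 6), (13, 13), (14, 0)}; affine count = 11; |E(F_19)| = 12.

Discriminant check: Δ ∝ 4a³ + 27b² = 4·6³ + 27·3² = 4·216 + 27·9 ≡ 5 (mod 19). Nonzero ⇒ E is nonsingular.
For each x ∈ F_19, compute rhs = x³ + 6·x + 3 mod 19, then count y ∈ F_19 with y² ≡ rhs.
  x = 0: rhs = 3, matching y values: none (0 points).
  x = 1: rhs = 10, matching y values: none (0 points).
  x = 2: rhs = 4, matching y values: 2, 17 (2 points).
  x = 3: rhs = 10, matching y values: none (0 points).
  x = 4: rhs = 15, matching y values: none (0 points).
  x = 5: rhs = 6, matching y values: 5, 14 (2 points).
  x = 6: rhs = 8, matching y values: none (0 points).
  x = 7: rhs = 8, matching y values: none (0 points).
  x = 8: rhs = 12, matching y values: none (0 points).
  x = 9: rhs = 7, matching y values: 8, 11 (2 points).
  x = 10: rhs = 18, matching y values: none (0 points).
  x = 11: rhs = 13, matching y values: none (0 points).
  x = 12: rhs = 17, matching y values: 6, 13 (2 points).
  x = 13: rhs = 17, matching y values: 6, 13 (2 points).
  x = 14: rhs = 0, matching y values: 0 (1 points).
  x = 15: rhs = 10, matching y values: none (0 points).
  x = 16: rhs = 15, matching y values: none (0 points).
  x = 17: rhs = 2, matching y values: none (0 points).
  x = 18: rhs = 15, matching y values: none (0 points).
Total affine count: 11.
Full point count |E(F_19)| = 11 + 1 = 12.
Hasse bound: |12 − (19+1)| = |-8| = 8 ≤ 2√19 ≈ 8.7178 ✓.


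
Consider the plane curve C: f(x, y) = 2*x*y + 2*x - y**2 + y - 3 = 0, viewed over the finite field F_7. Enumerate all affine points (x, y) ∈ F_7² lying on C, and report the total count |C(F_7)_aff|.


Affine F_7-points: {(2, 2), (2, 3), (5, 0), (5, 4), (6, 1), (6, 5)}; count = 6.

For each of the 49 pairs (x, y) ∈ F_7², evaluate f(x, y) mod 7. Record the zeros.
  x = 0: [0↦4, 1↦4, 2↦2, 3↦5, 4↦6, 5↦5, 6↦2]  zeros at y ∈ ∅
  x = 1: [0↦6, 1↦1, 2↦1, 3↦6, 4↦2, 5↦3, 6↦2]  zeros at y ∈ ∅
  x = 2: [0↦1, 1↦5, 2↦0, 3↦0, 4↦5, 5↦1, 6↦2]  zeros at y ∈ {2, 3}
  x = 3: [0↦3, 1↦2, 2↦6, 3↦1, 4↦1, 5↦6, 6↦2]  zeros at y ∈ ∅
  x = 4: [0↦5, 1↦6, 2↦5, 3↦2, 4↦4, 5↦4, 6↦2]  zeros at y ∈ ∅
  x = 5: [0↦0, 1↦3, 2↦4, 3↦3, 4↦0, 5↦2, 6↦2]  zeros at y ∈ {0, 4}
  x = 6: [0↦2, 1↦0, 2↦3, 3↦4, 4↦3, 5↦0, 6↦2]  zeros at y ∈ {1, 5}
Collecting zeros: affine points = {(2, 2), (2, 3), (5, 0), (5, 4), (6, 1), (6, 5)}.
Total count |C(F_7)_aff| = 6.
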